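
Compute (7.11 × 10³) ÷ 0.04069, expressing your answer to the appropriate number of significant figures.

(7.11 × 10³) ÷ 0.04069 = 174735.807324…
Multiplication/division keeps the fewest significant figures: 7.11 × 10³ → 3 s.f., 0.04069 → 4 s.f.; limit is 3.
Rounded to 3 significant figures: 1.75 × 10⁵.

1.75 × 10⁵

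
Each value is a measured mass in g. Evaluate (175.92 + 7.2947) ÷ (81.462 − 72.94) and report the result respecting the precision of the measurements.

21.5

175.92 + 7.2947 = 183.2147, limited to 2 d.p. → 5 s.f.; 81.462 − 72.94 = 8.522, limited to 2 d.p. → 3 s.f.
Carrying full precision, 183.2147 ÷ 8.522 = 21.4990260502…; keep min(5, 3) = 3 s.f.
Rounded to 3 significant figures: 21.5.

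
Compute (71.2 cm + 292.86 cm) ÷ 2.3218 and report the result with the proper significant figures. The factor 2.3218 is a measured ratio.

71.2 cm + 292.86 cm = 364.06 cm; the sum is limited to 1 decimal place (4 s.f.).
Carrying full precision, 364.06 ÷ 2.3218 = 156.800758033… cm; 2.3218 has 5 s.f., so the result keeps min(4, 5) = 4 s.f.
Rounded to 4 significant figures: 156.8 cm.

156.8 cm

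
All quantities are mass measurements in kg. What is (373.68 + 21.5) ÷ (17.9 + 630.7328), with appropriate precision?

6.093 × 10^-1

373.68 + 21.5 = 395.18, limited to 1 d.p. → 4 s.f.; 17.9 + 630.7328 = 648.6328, limited to 1 d.p. → 4 s.f.
Carrying full precision, 395.18 ÷ 648.6328 = 0.609250719359…; keep min(4, 4) = 4 s.f.
Rounded to 4 significant figures: 6.093 × 10^-1.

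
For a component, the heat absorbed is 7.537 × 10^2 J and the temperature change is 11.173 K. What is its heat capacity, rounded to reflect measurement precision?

67.46 J/K

heat capacity = 7.537 × 10^2 J ÷ 11.173 K = 67.4572630448… J/K.
7.537 × 10^2 has 4 significant figures; 11.173 has 5.
Division/multiplication keeps the fewest: 4 significant figures.
Rounded: 67.46 J/K.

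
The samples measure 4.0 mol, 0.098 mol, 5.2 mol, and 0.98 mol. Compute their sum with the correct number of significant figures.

4.0 mol + 0.098 mol + 5.2 mol + 0.98 mol = 10.278 mol.
Addition/subtraction keeps the fewest decimal places: 4.0 → 1 decimal place, 0.098 → 3 decimal places, 5.2 → 1 decimal place, 0.98 → 2 decimal places; limit is 1.
Rounded to 1 decimal place: 10.3 mol.

10.3 mol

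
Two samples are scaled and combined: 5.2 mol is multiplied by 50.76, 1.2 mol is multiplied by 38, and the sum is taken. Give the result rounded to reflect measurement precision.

5.2 × 50.76 = 263.952 → 2.6 × 10^2 mol (2 s.f., last digit at the 10^1 place).
1.2 × 38 = 45.6 → 46 mol (2 s.f., last digit at the 10^0 place).
Sum: 309.552 mol; keep the coarser place, 10^1.
Result: 3.1 × 10^2 mol.

3.1 × 10^2 mol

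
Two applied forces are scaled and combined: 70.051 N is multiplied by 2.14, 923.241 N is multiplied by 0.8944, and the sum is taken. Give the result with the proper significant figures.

976 N

70.051 × 2.14 = 149.90914 → 1.50 × 10² N (3 s.f., last digit at the 10^0 place).
923.241 × 0.8944 = 825.7467504 → 825.7 N (4 s.f., last digit at the 10^-1 place).
Sum: 975.6558904 N; keep the coarser place, 10^0.
Result: 976 N.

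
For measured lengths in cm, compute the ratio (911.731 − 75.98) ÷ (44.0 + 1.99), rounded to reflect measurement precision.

18.2

911.731 − 75.98 = 835.751, limited to 2 d.p. → 5 s.f.; 44.0 + 1.99 = 45.99, limited to 1 d.p. → 3 s.f.
Carrying full precision, 835.751 ÷ 45.99 = 18.1724505327…; keep min(5, 3) = 3 s.f.
Rounded to 3 significant figures: 18.2.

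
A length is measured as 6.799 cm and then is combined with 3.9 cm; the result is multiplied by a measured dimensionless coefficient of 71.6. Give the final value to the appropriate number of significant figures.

766 cm

6.799 cm + 3.9 cm = 10.699 cm; the sum is limited to 1 decimal place (3 s.f.).
Carrying full precision, 10.699 × 71.6 = 766.0484 cm; 71.6 has 3 s.f., so the result keeps min(3, 3) = 3 s.f.
Rounded to 3 significant figures: 766 cm.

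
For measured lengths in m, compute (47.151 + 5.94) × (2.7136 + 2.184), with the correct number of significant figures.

47.151 + 5.94 = 53.091, limited to 2 d.p. → 4 s.f.; 2.7136 + 2.184 = 4.8976, limited to 3 d.p. → 4 s.f.
Carrying full precision, 53.091 × 4.8976 = 260.0184816; keep min(4, 4) = 4 s.f.
Rounded to 4 significant figures: 260.0 m².

260.0 m²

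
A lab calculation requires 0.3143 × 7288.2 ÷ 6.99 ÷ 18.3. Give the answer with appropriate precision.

0.3143 × 7288.2 ÷ 6.99 ÷ 18.3 = 17.9075592767…
Multiplication/division keeps the fewest significant figures: 0.3143 → 4 s.f., 7288.2 → 5 s.f., 6.99 → 3 s.f., 18.3 → 3 s.f.; limit is 3.
Rounded to 3 significant figures: 17.9.

17.9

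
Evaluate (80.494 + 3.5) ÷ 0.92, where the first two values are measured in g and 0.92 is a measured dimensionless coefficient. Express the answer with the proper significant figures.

91 g

80.494 g + 3.5 g = 83.994 g; the sum is limited to 1 decimal place (3 s.f.).
Carrying full precision, 83.994 ÷ 0.92 = 91.297826087… g; 0.92 has 2 s.f., so the result keeps min(3, 2) = 2 s.f.
Rounded to 2 significant figures: 91 g.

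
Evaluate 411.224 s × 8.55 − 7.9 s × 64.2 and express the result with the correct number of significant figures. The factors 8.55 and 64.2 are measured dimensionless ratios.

3.01 × 10³ s

411.224 × 8.55 = 3515.9652 → 3.52 × 10³ s (3 s.f., last digit at the 10^1 place).
7.9 × 64.2 = 507.18 → 5.1 × 10² s (2 s.f., last digit at the 10^1 place).
Difference: 3008.7852 s; keep the coarser place, 10^1.
Result: 3.01 × 10³ s.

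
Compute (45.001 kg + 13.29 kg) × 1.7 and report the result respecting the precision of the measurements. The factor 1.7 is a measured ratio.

45.001 kg + 13.29 kg = 58.291 kg; the sum is limited to 2 decimal places (4 s.f.).
Carrying full precision, 58.291 × 1.7 = 99.0947 kg; 1.7 has 2 s.f., so the result keeps min(4, 2) = 2 s.f.
Rounded to 2 significant figures: 99 kg.

99 kg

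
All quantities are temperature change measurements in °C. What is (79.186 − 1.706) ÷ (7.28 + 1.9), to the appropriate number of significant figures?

8.4

79.186 − 1.706 = 77.480, limited to 3 d.p. → 5 s.f.; 7.28 + 1.9 = 9.18, limited to 1 d.p. → 2 s.f.
Carrying full precision, 77.480 ÷ 9.18 = 8.44008714597…; keep min(5, 2) = 2 s.f.
Rounded to 2 significant figures: 8.4.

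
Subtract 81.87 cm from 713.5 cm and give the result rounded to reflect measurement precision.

631.6 cm

713.5 cm − 81.87 cm = 631.63 cm.
Addition/subtraction keeps the fewest decimal places: 713.5 → 1 decimal place, 81.87 → 2 decimal places; limit is 1.
Rounded to 1 decimal place: 631.6 cm.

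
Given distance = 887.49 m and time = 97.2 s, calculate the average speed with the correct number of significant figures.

average speed = 887.49 m ÷ 97.2 s = 9.13055555556… m/s.
887.49 has 5 significant figures; 97.2 has 3.
Division/multiplication keeps the fewest: 3 significant figures.
Rounded: 9.13 m/s.

9.13 m/s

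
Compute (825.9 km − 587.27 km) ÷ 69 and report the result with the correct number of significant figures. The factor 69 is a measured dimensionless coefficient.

3.5 km

825.9 km − 587.27 km = 238.63 km; the difference is limited to 1 decimal place (4 s.f.).
Carrying full precision, 238.63 ÷ 69 = 3.4584057971… km; 69 has 2 s.f., so the result keeps min(4, 2) = 2 s.f.
Rounded to 2 significant figures: 3.5 km.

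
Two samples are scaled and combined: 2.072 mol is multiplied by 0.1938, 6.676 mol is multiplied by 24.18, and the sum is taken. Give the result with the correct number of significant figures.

161.8 mol

2.072 × 0.1938 = 0.4015536 → 0.4016 mol (4 s.f., last digit at the 10^-4 place).
6.676 × 24.18 = 161.42568 → 161.4 mol (4 s.f., last digit at the 10^-1 place).
Sum: 161.8272336 mol; keep the coarser place, 10^-1.
Result: 161.8 mol.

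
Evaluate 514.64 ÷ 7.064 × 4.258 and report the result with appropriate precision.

310.2

514.64 ÷ 7.064 × 4.258 = 310.21193658…
Multiplication/division keeps the fewest significant figures: 514.64 → 5 s.f., 7.064 → 4 s.f., 4.258 → 4 s.f.; limit is 4.
Rounded to 4 significant figures: 310.2.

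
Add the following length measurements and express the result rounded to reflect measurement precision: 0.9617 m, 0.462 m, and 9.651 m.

0.9617 m + 0.462 m + 9.651 m = 11.0747 m.
Addition/subtraction keeps the fewest decimal places: 0.9617 → 4 decimal places, 0.462 → 3 decimal places, 9.651 → 3 decimal places; limit is 3.
Rounded to 3 decimal places: 11.075 m.

11.075 m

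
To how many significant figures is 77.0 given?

77.0: trailing zeros after a decimal point are significant.

3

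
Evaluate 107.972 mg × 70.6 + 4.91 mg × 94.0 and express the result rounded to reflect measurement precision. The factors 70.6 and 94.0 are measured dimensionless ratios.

107.972 × 70.6 = 7622.8232 → 7.62 × 10³ mg (3 s.f., last digit at the 10^1 place).
4.91 × 94.0 = 461.54 → 4.62 × 10² mg (3 s.f., last digit at the 10^0 place).
Sum: 8084.3632 mg; keep the coarser place, 10^1.
Result: 8.08 × 10³ mg.

8.08 × 10³ mg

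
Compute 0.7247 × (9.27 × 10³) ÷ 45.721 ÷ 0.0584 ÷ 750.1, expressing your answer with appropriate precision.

0.7247 × (9.27 × 10³) ÷ 45.721 ÷ 0.0584 ÷ 750.1 = 3.3542100995…
Multiplication/division keeps the fewest significant figures: 0.7247 → 4 s.f., 9.27 × 10³ → 3 s.f., 45.721 → 5 s.f., 0.0584 → 3 s.f., 750.1 → 4 s.f.; limit is 3.
Rounded to 3 significant figures: 3.35.

3.35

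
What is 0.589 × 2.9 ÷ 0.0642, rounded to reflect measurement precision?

27

0.589 × 2.9 ÷ 0.0642 = 26.6059190031…
Multiplication/division keeps the fewest significant figures: 0.589 → 3 s.f., 2.9 → 2 s.f., 0.0642 → 3 s.f.; limit is 2.
Rounded to 2 significant figures: 27.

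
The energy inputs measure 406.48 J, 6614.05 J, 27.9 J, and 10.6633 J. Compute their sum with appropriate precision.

7059.1 J

406.48 J + 6614.05 J + 27.9 J + 10.6633 J = 7059.0933 J.
Addition/subtraction keeps the fewest decimal places: 406.48 → 2 decimal places, 6614.05 → 2 decimal places, 27.9 → 1 decimal place, 10.6633 → 4 decimal places; limit is 1.
Rounded to 1 decimal place: 7059.1 J.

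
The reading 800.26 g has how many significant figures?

800.26: zeros between nonzero digits are significant.

5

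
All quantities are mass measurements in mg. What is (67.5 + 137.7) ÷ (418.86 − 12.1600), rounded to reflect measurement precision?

0.5045

67.5 + 137.7 = 205.2, limited to 1 d.p. → 4 s.f.; 418.86 − 12.1600 = 406.7000, limited to 2 d.p. → 5 s.f.
Carrying full precision, 205.2 ÷ 406.7000 = 0.504548807475…; keep min(4, 5) = 4 s.f.
Rounded to 4 significant figures: 0.5045.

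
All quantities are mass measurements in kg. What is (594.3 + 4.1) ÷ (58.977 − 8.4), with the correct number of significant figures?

594.3 + 4.1 = 598.4, limited to 1 d.p. → 4 s.f.; 58.977 − 8.4 = 50.577, limited to 1 d.p. → 3 s.f.
Carrying full precision, 598.4 ÷ 50.577 = 11.8314648951…; keep min(4, 3) = 3 s.f.
Rounded to 3 significant figures: 11.8.

11.8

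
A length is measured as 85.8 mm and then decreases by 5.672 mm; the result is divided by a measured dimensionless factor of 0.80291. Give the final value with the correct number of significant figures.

99.8 mm

85.8 mm − 5.672 mm = 80.128 mm; the difference is limited to 1 decimal place (3 s.f.).
Carrying full precision, 80.128 ÷ 0.80291 = 99.7969884545… mm; 0.80291 has 5 s.f., so the result keeps min(3, 5) = 3 s.f.
Rounded to 3 significant figures: 99.8 mm.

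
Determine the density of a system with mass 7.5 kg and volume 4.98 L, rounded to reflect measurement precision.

density = 7.5 kg ÷ 4.98 L = 1.50602409639… kg/L.
7.5 has 2 significant figures; 4.98 has 3.
Division/multiplication keeps the fewest: 2 significant figures.
Rounded: 1.5 kg/L.

1.5 kg/L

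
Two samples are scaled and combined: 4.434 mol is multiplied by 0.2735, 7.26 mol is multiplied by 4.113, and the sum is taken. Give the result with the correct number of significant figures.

4.434 × 0.2735 = 1.212699 → 1.213 mol (4 s.f., last digit at the 10^-3 place).
7.26 × 4.113 = 29.86038 → 29.9 mol (3 s.f., last digit at the 10^-1 place).
Sum: 31.073079 mol; keep the coarser place, 10^-1.
Result: 31.1 mol.

31.1 mol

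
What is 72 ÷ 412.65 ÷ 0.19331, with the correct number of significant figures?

0.90

72 ÷ 412.65 ÷ 0.19331 = 0.902602072025…
Multiplication/division keeps the fewest significant figures: 72 → 2 s.f., 412.65 → 5 s.f., 0.19331 → 5 s.f.; limit is 2.
Rounded to 2 significant figures: 0.90.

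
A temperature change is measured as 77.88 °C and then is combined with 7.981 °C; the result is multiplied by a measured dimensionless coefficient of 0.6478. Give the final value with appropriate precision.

77.88 °C + 7.981 °C = 85.861 °C; the sum is limited to 2 decimal places (4 s.f.).
Carrying full precision, 85.861 × 0.6478 = 55.6207558 °C; 0.6478 has 4 s.f., so the result keeps min(4, 4) = 4 s.f.
Rounded to 4 significant figures: 55.62 °C.

55.62 °C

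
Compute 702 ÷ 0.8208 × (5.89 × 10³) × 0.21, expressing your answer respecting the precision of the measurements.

702 ÷ 0.8208 × (5.89 × 10³) × 0.21 = 1057875
Multiplication/division keeps the fewest significant figures: 702 → 3 s.f., 0.8208 → 4 s.f., 5.89 × 10³ → 3 s.f., 0.21 → 2 s.f.; limit is 2.
Rounded to 2 significant figures: 1.1 × 10⁶.

1.1 × 10⁶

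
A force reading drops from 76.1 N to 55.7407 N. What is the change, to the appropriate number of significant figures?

20.4 N

76.1 N − 55.7407 N = 20.3593 N.
Addition/subtraction keeps the fewest decimal places: 76.1 → 1 decimal place, 55.7407 → 4 decimal places; limit is 1.
Rounded to 1 decimal place: 20.4 N.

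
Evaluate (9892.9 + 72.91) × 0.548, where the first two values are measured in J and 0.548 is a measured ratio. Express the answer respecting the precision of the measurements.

5.46 × 10³ J

9892.9 J + 72.91 J = 9965.81 J; the sum is limited to 1 decimal place (5 s.f.).
Carrying full precision, 9965.81 × 0.548 = 5461.26388 J; 0.548 has 3 s.f., so the result keeps min(5, 3) = 3 s.f.
Rounded to 3 significant figures: 5.46 × 10³ J.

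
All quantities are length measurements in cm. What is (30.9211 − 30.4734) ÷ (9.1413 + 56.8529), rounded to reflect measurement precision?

30.9211 − 30.4734 = 0.4477, limited to 4 d.p. → 4 s.f.; 9.1413 + 56.8529 = 65.9942, limited to 4 d.p. → 6 s.f.
Carrying full precision, 0.4477 ÷ 65.9942 = 0.00678392949683…; keep min(4, 6) = 4 s.f.
Rounded to 4 significant figures: 0.006784.

0.006784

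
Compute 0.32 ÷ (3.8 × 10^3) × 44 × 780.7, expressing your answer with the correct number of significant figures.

2.9

0.32 ÷ (3.8 × 10^3) × 44 × 780.7 = 2.89269894737…
Multiplication/division keeps the fewest significant figures: 0.32 → 2 s.f., 3.8 × 10^3 → 2 s.f., 44 → 2 s.f., 780.7 → 4 s.f.; limit is 2.
Rounded to 2 significant figures: 2.9.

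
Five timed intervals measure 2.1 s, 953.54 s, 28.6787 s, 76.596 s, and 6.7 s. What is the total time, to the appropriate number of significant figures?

2.1 s + 953.54 s + 28.6787 s + 76.596 s + 6.7 s = 1067.6147 s.
Addition/subtraction keeps the fewest decimal places: 2.1 → 1 decimal place, 953.54 → 2 decimal places, 28.6787 → 4 decimal places, 76.596 → 3 decimal places, 6.7 → 1 decimal place; limit is 1.
Rounded to 1 decimal place: 1067.6 s.

1067.6 s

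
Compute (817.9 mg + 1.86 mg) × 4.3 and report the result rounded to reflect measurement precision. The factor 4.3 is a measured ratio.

3.5 × 10^3 mg

817.9 mg + 1.86 mg = 819.76 mg; the sum is limited to 1 decimal place (4 s.f.).
Carrying full precision, 819.76 × 4.3 = 3524.968 mg; 4.3 has 2 s.f., so the result keeps min(4, 2) = 2 s.f.
Rounded to 2 significant figures: 3.5 × 10^3 mg.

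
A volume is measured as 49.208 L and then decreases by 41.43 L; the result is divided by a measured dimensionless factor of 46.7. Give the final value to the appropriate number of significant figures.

49.208 L − 41.43 L = 7.778 L; the difference is limited to 2 decimal places (3 s.f.).
Carrying full precision, 7.778 ÷ 46.7 = 0.166552462527… L; 46.7 has 3 s.f., so the result keeps min(3, 3) = 3 s.f.
Rounded to 3 significant figures: 1.67 × 10⁻¹ L.

1.67 × 10⁻¹ L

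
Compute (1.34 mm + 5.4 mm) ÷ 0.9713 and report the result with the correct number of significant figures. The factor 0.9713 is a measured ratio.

1.34 mm + 5.4 mm = 6.74 mm; the sum is limited to 1 decimal place (2 s.f.).
Carrying full precision, 6.74 ÷ 0.9713 = 6.93915371152… mm; 0.9713 has 4 s.f., so the result keeps min(2, 4) = 2 s.f.
Rounded to 2 significant figures: 6.9 mm.

6.9 mm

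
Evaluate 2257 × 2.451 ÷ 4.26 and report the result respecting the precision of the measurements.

2257 × 2.451 ÷ 4.26 = 1298.56971831…
Multiplication/division keeps the fewest significant figures: 2257 → 4 s.f., 2.451 → 4 s.f., 4.26 → 3 s.f.; limit is 3.
Rounded to 3 significant figures: 1.30 × 10^3.

1.30 × 10^3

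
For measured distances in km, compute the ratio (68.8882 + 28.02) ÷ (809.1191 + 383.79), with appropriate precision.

68.8882 + 28.02 = 96.9082, limited to 2 d.p. → 4 s.f.; 809.1191 + 383.79 = 1192.9091, limited to 2 d.p. → 6 s.f.
Carrying full precision, 96.9082 ÷ 1192.9091 = 0.0812368687606…; keep min(4, 6) = 4 s.f.
Rounded to 4 significant figures: 0.08124.

0.08124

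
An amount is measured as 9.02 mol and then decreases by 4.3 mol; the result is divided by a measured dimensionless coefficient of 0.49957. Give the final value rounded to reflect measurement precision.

9.4 mol

9.02 mol − 4.3 mol = 4.72 mol; the difference is limited to 1 decimal place (2 s.f.).
Carrying full precision, 4.72 ÷ 0.49957 = 9.44812538783… mol; 0.49957 has 5 s.f., so the result keeps min(2, 5) = 2 s.f.
Rounded to 2 significant figures: 9.4 mol.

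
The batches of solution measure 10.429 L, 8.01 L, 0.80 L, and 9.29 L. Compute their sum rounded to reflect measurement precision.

10.429 L + 8.01 L + 0.80 L + 9.29 L = 28.529 L.
Addition/subtraction keeps the fewest decimal places: 10.429 → 3 decimal places, 8.01 → 2 decimal places, 0.80 → 2 decimal places, 9.29 → 2 decimal places; limit is 2.
Rounded to 2 decimal places: 28.53 L.

28.53 L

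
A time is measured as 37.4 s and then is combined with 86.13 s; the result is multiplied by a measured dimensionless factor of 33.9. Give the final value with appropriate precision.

4.19 × 10^3 s

37.4 s + 86.13 s = 123.53 s; the sum is limited to 1 decimal place (4 s.f.).
Carrying full precision, 123.53 × 33.9 = 4187.667 s; 33.9 has 3 s.f., so the result keeps min(4, 3) = 3 s.f.
Rounded to 3 significant figures: 4.19 × 10^3 s.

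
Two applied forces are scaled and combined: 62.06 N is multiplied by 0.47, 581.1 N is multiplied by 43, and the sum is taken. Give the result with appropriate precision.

62.06 × 0.47 = 29.1682 → 29 N (2 s.f., last digit at the 10^0 place).
581.1 × 43 = 24987.3 → 2.5 × 10⁴ N (2 s.f., last digit at the 10^3 place).
Sum: 25016.4682 N; keep the coarser place, 10^3.
Result: 2.5 × 10⁴ N.

2.5 × 10⁴ N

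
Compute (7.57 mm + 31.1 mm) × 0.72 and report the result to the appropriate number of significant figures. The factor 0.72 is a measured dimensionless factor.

7.57 mm + 31.1 mm = 38.67 mm; the sum is limited to 1 decimal place (3 s.f.).
Carrying full precision, 38.67 × 0.72 = 27.8424 mm; 0.72 has 2 s.f., so the result keeps min(3, 2) = 2 s.f.
Rounded to 2 significant figures: 28 mm.

28 mm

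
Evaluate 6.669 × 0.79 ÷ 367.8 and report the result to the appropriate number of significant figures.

6.669 × 0.79 ÷ 367.8 = 0.0143243882545…
Multiplication/division keeps the fewest significant figures: 6.669 → 4 s.f., 0.79 → 2 s.f., 367.8 → 4 s.f.; limit is 2.
Rounded to 2 significant figures: 1.4 × 10⁻².

1.4 × 10⁻²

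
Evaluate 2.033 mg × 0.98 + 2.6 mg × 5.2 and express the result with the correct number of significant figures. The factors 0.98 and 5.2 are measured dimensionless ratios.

16 mg

2.033 × 0.98 = 1.99234 → 2.0 mg (2 s.f., last digit at the 10^-1 place).
2.6 × 5.2 = 13.52 → 14 mg (2 s.f., last digit at the 10^0 place).
Sum: 15.51234 mg; keep the coarser place, 10^0.
Result: 16 mg.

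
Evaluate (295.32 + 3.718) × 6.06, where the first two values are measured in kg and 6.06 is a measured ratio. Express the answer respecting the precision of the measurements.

295.32 kg + 3.718 kg = 299.038 kg; the sum is limited to 2 decimal places (5 s.f.).
Carrying full precision, 299.038 × 6.06 = 1812.17028 kg; 6.06 has 3 s.f., so the result keeps min(5, 3) = 3 s.f.
Rounded to 3 significant figures: 1.81 × 10³ kg.

1.81 × 10³ kg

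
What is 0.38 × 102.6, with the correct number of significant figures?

0.38 × 102.6 = 38.988
Multiplication/division keeps the fewest significant figures: 0.38 → 2 s.f., 102.6 → 4 s.f.; limit is 2.
Rounded to 2 significant figures: 39.

39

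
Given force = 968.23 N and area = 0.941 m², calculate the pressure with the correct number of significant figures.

pressure = 968.23 N ÷ 0.941 m² = 1028.93730074… Pa.
968.23 has 5 significant figures; 0.941 has 3.
Division/multiplication keeps the fewest: 3 significant figures.
Rounded: 1.03 × 10^3 Pa.

1.03 × 10^3 Pa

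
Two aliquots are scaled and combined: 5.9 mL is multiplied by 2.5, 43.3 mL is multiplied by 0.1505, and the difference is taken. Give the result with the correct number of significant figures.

5.9 × 2.5 = 14.75 → 15 mL (2 s.f., last digit at the 10^0 place).
43.3 × 0.1505 = 6.51665 → 6.52 mL (3 s.f., last digit at the 10^-2 place).
Difference: 8.23335 mL; keep the coarser place, 10^0.
Result: 8 mL.

8 mL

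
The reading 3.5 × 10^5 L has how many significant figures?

3.5 × 10^5: in scientific notation every digit of the coefficient is significant.

2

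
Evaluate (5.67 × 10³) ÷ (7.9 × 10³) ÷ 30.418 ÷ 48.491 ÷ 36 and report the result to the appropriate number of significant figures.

(5.67 × 10³) ÷ (7.9 × 10³) ÷ 30.418 ÷ 48.491 ÷ 36 = 0.0000135164197697…
Multiplication/division keeps the fewest significant figures: 5.67 × 10³ → 3 s.f., 7.9 × 10³ → 2 s.f., 30.418 → 5 s.f., 48.491 → 5 s.f., 36 → 2 s.f.; limit is 2.
Rounded to 2 significant figures: 1.4 × 10⁻⁵.

1.4 × 10⁻⁵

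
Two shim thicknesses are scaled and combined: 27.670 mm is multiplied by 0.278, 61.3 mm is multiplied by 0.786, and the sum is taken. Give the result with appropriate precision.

27.670 × 0.278 = 7.69226 → 7.69 mm (3 s.f., last digit at the 10^-2 place).
61.3 × 0.786 = 48.1818 → 48.2 mm (3 s.f., last digit at the 10^-1 place).
Sum: 55.87406 mm; keep the coarser place, 10^-1.
Result: 55.9 mm.

55.9 mm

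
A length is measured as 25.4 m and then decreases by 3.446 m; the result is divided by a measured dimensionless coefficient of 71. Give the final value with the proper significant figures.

25.4 m − 3.446 m = 21.954 m; the difference is limited to 1 decimal place (3 s.f.).
Carrying full precision, 21.954 ÷ 71 = 0.309211267606… m; 71 has 2 s.f., so the result keeps min(3, 2) = 2 s.f.
Rounded to 2 significant figures: 0.31 m.

0.31 m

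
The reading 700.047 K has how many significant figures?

700.047: zeros between nonzero digits are significant.

6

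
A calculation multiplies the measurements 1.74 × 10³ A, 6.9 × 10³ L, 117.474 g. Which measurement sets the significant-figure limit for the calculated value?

6.9 × 10³ L

1.74 × 10³ A → 3 s.f.; 6.9 × 10³ L → 2 s.f.; 117.474 g → 6 s.f.
The fewest is 2 significant figures, from 6.9 × 10³ L.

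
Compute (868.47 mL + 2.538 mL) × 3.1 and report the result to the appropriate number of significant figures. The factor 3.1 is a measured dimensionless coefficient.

868.47 mL + 2.538 mL = 871.008 mL; the sum is limited to 2 decimal places (5 s.f.).
Carrying full precision, 871.008 × 3.1 = 2700.1248 mL; 3.1 has 2 s.f., so the result keeps min(5, 2) = 2 s.f.
Rounded to 2 significant figures: 2.7 × 10^3 mL.

2.7 × 10^3 mL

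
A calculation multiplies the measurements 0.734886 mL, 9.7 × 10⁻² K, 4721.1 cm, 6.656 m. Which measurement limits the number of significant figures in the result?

9.7 × 10⁻² K

0.734886 mL → 6 s.f.; 9.7 × 10⁻² K → 2 s.f.; 4721.1 cm → 5 s.f.; 6.656 m → 4 s.f.
The fewest is 2 significant figures, from 9.7 × 10⁻² K.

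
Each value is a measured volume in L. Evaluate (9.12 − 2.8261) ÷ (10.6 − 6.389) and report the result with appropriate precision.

1.5

9.12 − 2.8261 = 6.2939, limited to 2 d.p. → 3 s.f.; 10.6 − 6.389 = 4.211, limited to 1 d.p. → 2 s.f.
Carrying full precision, 6.2939 ÷ 4.211 = 1.49463310378…; keep min(3, 2) = 2 s.f.
Rounded to 2 significant figures: 1.5.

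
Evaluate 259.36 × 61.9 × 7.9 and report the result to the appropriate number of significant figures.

1.3 × 10⁵

259.36 × 61.9 × 7.9 = 126829.6336
Multiplication/division keeps the fewest significant figures: 259.36 → 5 s.f., 61.9 → 3 s.f., 7.9 → 2 s.f.; limit is 2.
Rounded to 2 significant figures: 1.3 × 10⁵.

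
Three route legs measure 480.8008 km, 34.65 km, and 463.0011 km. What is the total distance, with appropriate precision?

480.8008 km + 34.65 km + 463.0011 km = 978.4519 km.
Addition/subtraction keeps the fewest decimal places: 480.8008 → 4 decimal places, 34.65 → 2 decimal places, 463.0011 → 4 decimal places; limit is 2.
Rounded to 2 decimal places: 978.45 km.

978.45 km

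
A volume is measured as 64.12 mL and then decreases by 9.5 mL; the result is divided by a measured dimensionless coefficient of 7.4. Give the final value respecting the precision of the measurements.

7.4 mL

64.12 mL − 9.5 mL = 54.62 mL; the difference is limited to 1 decimal place (3 s.f.).
Carrying full precision, 54.62 ÷ 7.4 = 7.38108108108… mL; 7.4 has 2 s.f., so the result keeps min(3, 2) = 2 s.f.
Rounded to 2 significant figures: 7.4 mL.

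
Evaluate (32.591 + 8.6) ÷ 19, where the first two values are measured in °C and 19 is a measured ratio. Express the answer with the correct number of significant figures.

32.591 °C + 8.6 °C = 41.191 °C; the sum is limited to 1 decimal place (3 s.f.).
Carrying full precision, 41.191 ÷ 19 = 2.16794736842… °C; 19 has 2 s.f., so the result keeps min(3, 2) = 2 s.f.
Rounded to 2 significant figures: 2.2 °C.

2.2 °C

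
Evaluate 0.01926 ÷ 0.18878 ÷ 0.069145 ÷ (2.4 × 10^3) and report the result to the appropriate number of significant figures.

6.1 × 10^-4

0.01926 ÷ 0.18878 ÷ 0.069145 ÷ (2.4 × 10^3) = 0.00061479210018…
Multiplication/division keeps the fewest significant figures: 0.01926 → 4 s.f., 0.18878 → 5 s.f., 0.069145 → 5 s.f., 2.4 × 10^3 → 2 s.f.; limit is 2.
Rounded to 2 significant figures: 6.1 × 10^-4.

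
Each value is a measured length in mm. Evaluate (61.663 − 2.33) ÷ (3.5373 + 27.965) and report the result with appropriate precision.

61.663 − 2.33 = 59.333, limited to 2 d.p. → 4 s.f.; 3.5373 + 27.965 = 31.5023, limited to 3 d.p. → 5 s.f.
Carrying full precision, 59.333 ÷ 31.5023 = 1.88344977986…; keep min(4, 5) = 4 s.f.
Rounded to 4 significant figures: 1.883.

1.883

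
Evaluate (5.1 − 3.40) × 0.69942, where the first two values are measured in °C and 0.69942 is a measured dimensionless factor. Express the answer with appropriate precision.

1.2 °C

5.1 °C − 3.40 °C = 1.70 °C; the difference is limited to 1 decimal place (2 s.f.).
Carrying full precision, 1.70 × 0.69942 = 1.189014 °C; 0.69942 has 5 s.f., so the result keeps min(2, 5) = 2 s.f.
Rounded to 2 significant figures: 1.2 °C.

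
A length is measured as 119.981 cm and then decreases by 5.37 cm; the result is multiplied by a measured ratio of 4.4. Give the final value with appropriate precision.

5.0 × 10^2 cm

119.981 cm − 5.37 cm = 114.611 cm; the difference is limited to 2 decimal places (5 s.f.).
Carrying full precision, 114.611 × 4.4 = 504.2884 cm; 4.4 has 2 s.f., so the result keeps min(5, 2) = 2 s.f.
Rounded to 2 significant figures: 5.0 × 10^2 cm.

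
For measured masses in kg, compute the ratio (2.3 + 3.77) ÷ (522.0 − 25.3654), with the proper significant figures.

2.3 + 3.77 = 6.07, limited to 1 d.p. → 2 s.f.; 522.0 − 25.3654 = 496.6346, limited to 1 d.p. → 4 s.f.
Carrying full precision, 6.07 ÷ 496.6346 = 0.0122222656255…; keep min(2, 4) = 2 s.f.
Rounded to 2 significant figures: 0.012.

0.012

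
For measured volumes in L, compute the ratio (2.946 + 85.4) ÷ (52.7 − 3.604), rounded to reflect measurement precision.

1.80

2.946 + 85.4 = 88.346, limited to 1 d.p. → 3 s.f.; 52.7 − 3.604 = 49.096, limited to 1 d.p. → 3 s.f.
Carrying full precision, 88.346 ÷ 49.096 = 1.79945413068…; keep min(3, 3) = 3 s.f.
Rounded to 3 significant figures: 1.80.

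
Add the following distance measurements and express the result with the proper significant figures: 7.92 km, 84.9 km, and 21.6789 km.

114.5 km

7.92 km + 84.9 km + 21.6789 km = 114.4989 km.
Addition/subtraction keeps the fewest decimal places: 7.92 → 2 decimal places, 84.9 → 1 decimal place, 21.6789 → 4 decimal places; limit is 1.
Rounded to 1 decimal place: 114.5 km.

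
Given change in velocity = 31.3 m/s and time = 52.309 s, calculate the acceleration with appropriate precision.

0.598 m/s²

acceleration = 31.3 m/s ÷ 52.309 s = 0.598367393756… m/s².
31.3 has 3 significant figures; 52.309 has 5.
Division/multiplication keeps the fewest: 3 significant figures.
Rounded: 0.598 m/s².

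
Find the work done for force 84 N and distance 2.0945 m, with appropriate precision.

work done = 84 N × 2.0945 m = 175.938 J.
84 has 2 significant figures; 2.0945 has 5.
Division/multiplication keeps the fewest: 2 significant figures.
Rounded: 1.8 × 10² J.

1.8 × 10² J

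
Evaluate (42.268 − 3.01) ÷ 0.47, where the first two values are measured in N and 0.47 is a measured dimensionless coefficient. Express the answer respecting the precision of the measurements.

42.268 N − 3.01 N = 39.258 N; the difference is limited to 2 decimal places (4 s.f.).
Carrying full precision, 39.258 ÷ 0.47 = 83.5276595745… N; 0.47 has 2 s.f., so the result keeps min(4, 2) = 2 s.f.
Rounded to 2 significant figures: 84 N.

84 N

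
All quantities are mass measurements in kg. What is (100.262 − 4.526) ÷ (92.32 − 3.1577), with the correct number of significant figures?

100.262 − 4.526 = 95.736, limited to 3 d.p. → 5 s.f.; 92.32 − 3.1577 = 89.1623, limited to 2 d.p. → 4 s.f.
Carrying full precision, 95.736 ÷ 89.1623 = 1.07372734889…; keep min(5, 4) = 4 s.f.
Rounded to 4 significant figures: 1.074.

1.074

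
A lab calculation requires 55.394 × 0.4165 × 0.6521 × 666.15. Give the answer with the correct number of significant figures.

55.394 × 0.4165 × 0.6521 × 666.15 = 10022.2207627…
Multiplication/division keeps the fewest significant figures: 55.394 → 5 s.f., 0.4165 → 4 s.f., 0.6521 → 4 s.f., 666.15 → 5 s.f.; limit is 4.
Rounded to 4 significant figures: 1.002 × 10⁴.

1.002 × 10⁴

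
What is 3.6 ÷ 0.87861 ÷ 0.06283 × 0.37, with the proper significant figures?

3.6 ÷ 0.87861 ÷ 0.06283 × 0.37 = 24.1290944376…
Multiplication/division keeps the fewest significant figures: 3.6 → 2 s.f., 0.87861 → 5 s.f., 0.06283 → 4 s.f., 0.37 → 2 s.f.; limit is 2.
Rounded to 2 significant figures: 24.

24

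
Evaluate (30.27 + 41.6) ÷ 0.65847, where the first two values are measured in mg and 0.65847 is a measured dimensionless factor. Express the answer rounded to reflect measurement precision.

30.27 mg + 41.6 mg = 71.87 mg; the sum is limited to 1 decimal place (3 s.f.).
Carrying full precision, 71.87 ÷ 0.65847 = 109.146961897… mg; 0.65847 has 5 s.f., so the result keeps min(3, 5) = 3 s.f.
Rounded to 3 significant figures: 109 mg.

109 mg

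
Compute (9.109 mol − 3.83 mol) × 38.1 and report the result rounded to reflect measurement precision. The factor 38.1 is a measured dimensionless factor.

9.109 mol − 3.83 mol = 5.279 mol; the difference is limited to 2 decimal places (3 s.f.).
Carrying full precision, 5.279 × 38.1 = 201.1299 mol; 38.1 has 3 s.f., so the result keeps min(3, 3) = 3 s.f.
Rounded to 3 significant figures: 201 mol.

201 mol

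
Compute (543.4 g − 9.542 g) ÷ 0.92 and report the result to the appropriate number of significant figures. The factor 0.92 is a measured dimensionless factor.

5.8 × 10² g

543.4 g − 9.542 g = 533.858 g; the difference is limited to 1 decimal place (4 s.f.).
Carrying full precision, 533.858 ÷ 0.92 = 580.280434783… g; 0.92 has 2 s.f., so the result keeps min(4, 2) = 2 s.f.
Rounded to 2 significant figures: 5.8 × 10² g.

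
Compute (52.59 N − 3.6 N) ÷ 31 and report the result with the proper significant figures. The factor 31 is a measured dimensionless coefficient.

52.59 N − 3.6 N = 48.99 N; the difference is limited to 1 decimal place (3 s.f.).
Carrying full precision, 48.99 ÷ 31 = 1.58032258065… N; 31 has 2 s.f., so the result keeps min(3, 2) = 2 s.f.
Rounded to 2 significant figures: 1.6 N.

1.6 N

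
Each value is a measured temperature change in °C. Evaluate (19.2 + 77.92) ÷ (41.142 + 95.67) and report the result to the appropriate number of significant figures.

19.2 + 77.92 = 97.12, limited to 1 d.p. → 3 s.f.; 41.142 + 95.67 = 136.812, limited to 2 d.p. → 5 s.f.
Carrying full precision, 97.12 ÷ 136.812 = 0.709879250358…; keep min(3, 5) = 3 s.f.
Rounded to 3 significant figures: 0.710.

0.710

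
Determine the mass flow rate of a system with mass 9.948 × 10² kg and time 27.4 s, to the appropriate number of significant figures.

36.3 kg/s

mass flow rate = 9.948 × 10² kg ÷ 27.4 s = 36.3065693431… kg/s.
9.948 × 10² has 4 significant figures; 27.4 has 3.
Division/multiplication keeps the fewest: 3 significant figures.
Rounded: 36.3 kg/s.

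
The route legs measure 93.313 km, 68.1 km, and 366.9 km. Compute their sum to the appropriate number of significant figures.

93.313 km + 68.1 km + 366.9 km = 528.313 km.
Addition/subtraction keeps the fewest decimal places: 93.313 → 3 decimal places, 68.1 → 1 decimal place, 366.9 → 1 decimal place; limit is 1.
Rounded to 1 decimal place: 528.3 km.

528.3 km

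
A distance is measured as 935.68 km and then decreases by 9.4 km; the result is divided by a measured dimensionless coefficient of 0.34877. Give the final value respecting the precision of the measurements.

935.68 km − 9.4 km = 926.28 km; the difference is limited to 1 decimal place (4 s.f.).
Carrying full precision, 926.28 ÷ 0.34877 = 2655.84769332… km; 0.34877 has 5 s.f., so the result keeps min(4, 5) = 4 s.f.
Rounded to 4 significant figures: 2.656 × 10^3 km.

2.656 × 10^3 km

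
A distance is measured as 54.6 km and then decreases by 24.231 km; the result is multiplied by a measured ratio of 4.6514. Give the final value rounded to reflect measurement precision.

1.41 × 10² km

54.6 km − 24.231 km = 30.369 km; the difference is limited to 1 decimal place (3 s.f.).
Carrying full precision, 30.369 × 4.6514 = 141.2583666 km; 4.6514 has 5 s.f., so the result keeps min(3, 5) = 3 s.f.
Rounded to 3 significant figures: 1.41 × 10² km.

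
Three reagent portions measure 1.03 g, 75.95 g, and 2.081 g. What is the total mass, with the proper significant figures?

1.03 g + 75.95 g + 2.081 g = 79.061 g.
Addition/subtraction keeps the fewest decimal places: 1.03 → 2 decimal places, 75.95 → 2 decimal places, 2.081 → 3 decimal places; limit is 2.
Rounded to 2 decimal places: 79.06 g.

79.06 g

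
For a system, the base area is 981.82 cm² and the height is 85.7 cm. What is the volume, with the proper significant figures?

8.41 × 10^4 cm³

volume = 981.82 cm² × 85.7 cm = 84141.974 cm³.
981.82 has 5 significant figures; 85.7 has 3.
Division/multiplication keeps the fewest: 3 significant figures.
Rounded: 8.41 × 10^4 cm³.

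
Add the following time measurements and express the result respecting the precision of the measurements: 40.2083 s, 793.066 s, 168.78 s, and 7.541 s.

40.2083 s + 793.066 s + 168.78 s + 7.541 s = 1009.5953 s.
Addition/subtraction keeps the fewest decimal places: 40.2083 → 4 decimal places, 793.066 → 3 decimal places, 168.78 → 2 decimal places, 7.541 → 3 decimal places; limit is 2.
Rounded to 2 decimal places: 1.00960 × 10^3 s.

1.00960 × 10^3 s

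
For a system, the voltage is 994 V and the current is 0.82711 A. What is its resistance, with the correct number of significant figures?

1.20 × 10³ Ω

resistance = 994 V ÷ 0.82711 A = 1201.77485461… Ω.
994 has 3 significant figures; 0.82711 has 5.
Division/multiplication keeps the fewest: 3 significant figures.
Rounded: 1.20 × 10³ Ω.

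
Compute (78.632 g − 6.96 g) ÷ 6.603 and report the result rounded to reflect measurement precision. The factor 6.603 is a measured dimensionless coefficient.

10.85 g

78.632 g − 6.96 g = 71.672 g; the difference is limited to 2 decimal places (4 s.f.).
Carrying full precision, 71.672 ÷ 6.603 = 10.8544600939… g; 6.603 has 4 s.f., so the result keeps min(4, 4) = 4 s.f.
Rounded to 4 significant figures: 10.85 g.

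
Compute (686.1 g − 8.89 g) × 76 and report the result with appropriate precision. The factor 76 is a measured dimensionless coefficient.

5.1 × 10⁴ g

686.1 g − 8.89 g = 677.21 g; the difference is limited to 1 decimal place (4 s.f.).
Carrying full precision, 677.21 × 76 = 51467.96 g; 76 has 2 s.f., so the result keeps min(4, 2) = 2 s.f.
Rounded to 2 significant figures: 5.1 × 10⁴ g.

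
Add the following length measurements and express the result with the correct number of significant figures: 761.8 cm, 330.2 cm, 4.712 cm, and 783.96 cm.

1880.7 cm

761.8 cm + 330.2 cm + 4.712 cm + 783.96 cm = 1880.672 cm.
Addition/subtraction keeps the fewest decimal places: 761.8 → 1 decimal place, 330.2 → 1 decimal place, 4.712 → 3 decimal places, 783.96 → 2 decimal places; limit is 1.
Rounded to 1 decimal place: 1880.7 cm.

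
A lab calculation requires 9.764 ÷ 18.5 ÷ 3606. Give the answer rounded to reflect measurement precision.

9.764 ÷ 18.5 ÷ 3606 = 0.000146362668825…
Multiplication/division keeps the fewest significant figures: 9.764 → 4 s.f., 18.5 → 3 s.f., 3606 → 4 s.f.; limit is 3.
Rounded to 3 significant figures: 1.46 × 10^-4.

1.46 × 10^-4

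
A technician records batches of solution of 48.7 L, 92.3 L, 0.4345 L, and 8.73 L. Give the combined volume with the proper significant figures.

150.2 L

48.7 L + 92.3 L + 0.4345 L + 8.73 L = 150.1645 L.
Addition/subtraction keeps the fewest decimal places: 48.7 → 1 decimal place, 92.3 → 1 decimal place, 0.4345 → 4 decimal places, 8.73 → 2 decimal places; limit is 1.
Rounded to 1 decimal place: 150.2 L.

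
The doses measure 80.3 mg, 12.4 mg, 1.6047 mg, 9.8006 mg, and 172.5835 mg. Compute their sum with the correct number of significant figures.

80.3 mg + 12.4 mg + 1.6047 mg + 9.8006 mg + 172.5835 mg = 276.6888 mg.
Addition/subtraction keeps the fewest decimal places: 80.3 → 1 decimal place, 12.4 → 1 decimal place, 1.6047 → 4 decimal places, 9.8006 → 4 decimal places, 172.5835 → 4 decimal places; limit is 1.
Rounded to 1 decimal place: 276.7 mg.

276.7 mg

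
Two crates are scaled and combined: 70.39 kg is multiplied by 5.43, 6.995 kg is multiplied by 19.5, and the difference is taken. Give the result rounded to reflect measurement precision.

2.46 × 10² kg

70.39 × 5.43 = 382.2177 → 382 kg (3 s.f., last digit at the 10^0 place).
6.995 × 19.5 = 136.4025 → 136 kg (3 s.f., last digit at the 10^0 place).
Difference: 245.8152 kg; keep the coarser place, 10^0.
Result: 2.46 × 10² kg.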